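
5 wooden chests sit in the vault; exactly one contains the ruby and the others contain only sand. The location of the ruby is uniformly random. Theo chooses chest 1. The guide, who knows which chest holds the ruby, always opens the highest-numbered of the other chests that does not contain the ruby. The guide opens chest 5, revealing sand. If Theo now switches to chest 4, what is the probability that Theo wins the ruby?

1/4

Consider each possible location of the ruby in turn.
If it is in any of chests 1, 2, 3, and 4 (prior 1/5 each): chest 5 is the highest-numbered option available, probability 1; weight (1/5)·1 = 1/5 each.
If it is in chest 5 (prior 1/5): the guide opened chest 5, so this case is ruled out; weight (1/5)·0 = 0.
The weights sum to 4/5.
So P(the ruby in chest 4 | the guide opened chest 5) = (1/5) / (4/5) = 1/4.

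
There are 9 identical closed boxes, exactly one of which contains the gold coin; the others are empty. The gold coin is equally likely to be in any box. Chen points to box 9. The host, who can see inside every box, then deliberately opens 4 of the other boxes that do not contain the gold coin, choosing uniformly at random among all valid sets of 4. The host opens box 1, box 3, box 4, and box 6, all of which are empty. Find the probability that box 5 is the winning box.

2/9

Condition on the true location of the gold coin.
If it is in any of boxes 1, 3, 4, and 6 (prior 1/9 each): that box was opened and seen not to hold the prize — ruled out; weight (1/9)·0 = 0 each.
If it is in any of boxes 2, 5, 7, and 8 (prior 1/9 each): the host has 35 equally likely choices, so probability 1/35; weight (1/9)·(1/35) = 1/315 each.
If it is in box 9 (prior 1/9): the host has 70 equally likely choices, so probability 1/70; weight (1/9)·(1/70) = 1/630.
The weights sum to 1/70.
So P(the gold coin in box 5 | the host opened box 1, box 3, box 4, and box 6) = (1/315) / (1/70) = 2/9.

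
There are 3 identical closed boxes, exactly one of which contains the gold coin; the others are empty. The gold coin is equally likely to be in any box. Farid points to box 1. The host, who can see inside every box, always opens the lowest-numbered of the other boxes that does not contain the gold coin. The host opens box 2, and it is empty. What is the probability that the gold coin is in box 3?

1/2

Condition on the true location of the gold coin.
If it is in either of boxes 1 and 3 (prior 1/3 each): box 2 is the lowest-numbered option available, probability 1; weight (1/3)·1 = 1/3 each.
If it is in box 2 (prior 1/3): the host opened box 2, so this case is ruled out; weight (1/3)·0 = 0.
The weights sum to 2/3.
So P(the gold coin in box 3 | the host opened box 2) = (1/3) / (2/3) = 1/2.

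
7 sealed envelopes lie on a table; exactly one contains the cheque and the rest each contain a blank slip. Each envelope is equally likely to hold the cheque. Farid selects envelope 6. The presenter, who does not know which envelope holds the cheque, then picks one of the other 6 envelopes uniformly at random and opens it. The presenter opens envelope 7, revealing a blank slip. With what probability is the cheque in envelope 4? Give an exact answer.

1/6

Because the presenter chose which envelope to open without knowing where the cheque is, the choice is independent of the prize location. Learning that envelope 7 does not hold the cheque simply rules out that one location and leaves the remaining 6 envelopes still equally likely by symmetry.
So P(the cheque in envelope 4) = 1/6.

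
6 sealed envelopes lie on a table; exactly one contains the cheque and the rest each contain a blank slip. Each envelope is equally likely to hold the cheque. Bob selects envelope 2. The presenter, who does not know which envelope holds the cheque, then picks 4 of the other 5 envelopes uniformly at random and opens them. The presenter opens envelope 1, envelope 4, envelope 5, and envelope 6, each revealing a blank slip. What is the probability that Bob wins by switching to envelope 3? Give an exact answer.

1/2

Because the presenter chose which envelopes to open without knowing where the cheque is, the choice is independent of the prize location. Learning that none of the 4 opened envelopes holds the cheque simply rules out those 4 locations and leaves the remaining 2 envelopes still equally likely by symmetry.
So P(the cheque in envelope 3) = 1/2.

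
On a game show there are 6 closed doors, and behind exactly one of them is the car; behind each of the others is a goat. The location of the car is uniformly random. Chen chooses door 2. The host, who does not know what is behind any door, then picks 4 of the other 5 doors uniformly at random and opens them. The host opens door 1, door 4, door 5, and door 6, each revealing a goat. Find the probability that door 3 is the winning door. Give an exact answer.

1/2

Condition on the true location of the car.
If it is behind any of doors 1, 4, 5, and 6 (prior 1/6 each): that door was opened and seen not to hold the prize — ruled out; weight (1/6)·0 = 0 each.
If it is behind either of doors 2 and 3 (prior 1/6 each): the host picks exactly this set with probability 1/5 regardless, and none is the prize; weight (1/6)·(1/5) = 1/30 each.
The weights sum to 1/15.
So P(the car behind door 3 | the host opened door 1, door 4, door 5, and door 6) = (1/30) / (1/15) = 1/2.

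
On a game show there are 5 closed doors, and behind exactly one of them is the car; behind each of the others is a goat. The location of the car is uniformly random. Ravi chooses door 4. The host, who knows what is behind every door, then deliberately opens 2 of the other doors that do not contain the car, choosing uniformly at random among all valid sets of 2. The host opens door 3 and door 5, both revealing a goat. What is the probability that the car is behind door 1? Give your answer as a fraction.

Consider each possible location of the car in turn.
If it is behind either of doors 1 and 2 (prior 1/5 each): the host has 3 equally likely choices, so probability 1/3; weight (1/5)·(1/3) = 1/15 each.
If it is behind either of doors 3 and 5 (prior 1/5 each): that door was opened and seen not to hold the prize — ruled out; weight (1/5)·0 = 0 each.
If it is behind door 4 (prior 1/5): the host has 6 equally likely choices, so probability 1/6; weight (1/5)·(1/6) = 1/30.
The weights sum to 1/6.
So P(the car behind door 1 | the host opened door 3 and door 5) = (1/15) / (1/6) = 2/5.

2/5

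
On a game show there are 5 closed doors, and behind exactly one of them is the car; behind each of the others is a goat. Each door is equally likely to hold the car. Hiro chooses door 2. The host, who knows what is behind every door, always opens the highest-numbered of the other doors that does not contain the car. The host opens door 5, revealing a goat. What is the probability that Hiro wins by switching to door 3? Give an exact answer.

1/4

Condition on the true location of the car.
If it is behind any of doors 1, 2, 3, and 4 (prior 1/5 each): door 5 is the highest-numbered option available, probability 1; weight (1/5)·1 = 1/5 each.
If it is behind door 5 (prior 1/5): the host opened door 5, so this case is ruled out; weight (1/5)·0 = 0.
The weights sum to 4/5.
So P(the car behind door 3 | the host opened door 5) = (1/5) / (4/5) = 1/4.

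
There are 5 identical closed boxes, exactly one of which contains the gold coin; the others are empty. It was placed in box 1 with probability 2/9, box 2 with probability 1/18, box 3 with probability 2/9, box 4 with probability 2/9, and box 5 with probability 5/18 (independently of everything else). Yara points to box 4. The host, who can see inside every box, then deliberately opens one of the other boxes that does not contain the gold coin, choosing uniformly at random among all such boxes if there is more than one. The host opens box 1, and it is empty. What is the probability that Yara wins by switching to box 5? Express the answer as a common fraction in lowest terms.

Apply Bayes' rule, conditioning on where the gold coin actually is.
If it is in box 1 (prior 2/9): the host opened box 1, so this case is ruled out; weight (2/9)·0 = 0.
If it is in box 2 (prior 1/18): the host has 3 equally likely choices, so probability 1/3; weight (1/18)·(1/3) = 1/54.
If it is in box 3 (prior 2/9): the host has 3 equally likely choices, so probability 1/3; weight (2/9)·(1/3) = 2/27.
If it is in box 4 (prior 2/9): the host has 4 equally likely choices, so probability 1/4; weight (2/9)·(1/4) = 1/18.
If it is in box 5 (prior 5/18): the host has 3 equally likely choices, so probability 1/3; weight (5/18)·(1/3) = 5/54.
The weights sum to 13/54.
So P(the gold coin in box 5 | the host opened box 1) = (5/54) / (13/54) = 5/13.

5/13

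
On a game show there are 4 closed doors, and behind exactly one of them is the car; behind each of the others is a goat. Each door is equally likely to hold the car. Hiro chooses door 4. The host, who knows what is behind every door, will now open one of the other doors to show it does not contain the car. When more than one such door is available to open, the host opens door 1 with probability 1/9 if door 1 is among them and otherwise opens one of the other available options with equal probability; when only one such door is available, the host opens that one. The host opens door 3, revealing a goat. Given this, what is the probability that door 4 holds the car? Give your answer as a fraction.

8/33

Consider each possible location of the car in turn.
If it is behind door 1 (prior 1/4): door 1 holds the prize so is unavailable; the host chooses uniformly among the 2 others, probability 1/2; weight (1/4)·(1/2) = 1/8.
If it is behind door 2 (prior 1/4): door 1 is available but not opened, probability 8/9; weight (1/4)·(8/9) = 2/9.
If it is behind door 3 (prior 1/4): the host opened door 3, so this case is ruled out; weight (1/4)·0 = 0.
If it is behind door 4 (prior 1/4): door 1 is available but not opened; door 3 gets probability (1 − 1/9)/2 = 4/9; weight (1/4)·(4/9) = 1/9.
The weights sum to 11/24.
So P(the car behind door 4 | the host opened door 3) = (1/9) / (11/24) = 8/33.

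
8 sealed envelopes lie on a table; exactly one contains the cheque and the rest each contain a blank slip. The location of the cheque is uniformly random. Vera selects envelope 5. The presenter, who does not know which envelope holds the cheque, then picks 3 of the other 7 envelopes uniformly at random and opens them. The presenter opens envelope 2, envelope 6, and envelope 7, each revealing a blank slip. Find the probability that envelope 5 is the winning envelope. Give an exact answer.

1/5

Condition on the true location of the cheque.
If it is in any of envelopes 1, 3, 4, 5, and 8 (prior 1/8 each): the presenter picks exactly this set with probability 1/35 regardless, and none is the prize; weight (1/8)·(1/35) = 1/280 each.
If it is in any of envelopes 2, 6, and 7 (prior 1/8 each): that envelope was opened and seen not to hold the prize — ruled out; weight (1/8)·0 = 0 each.
The weights sum to 1/56.
So P(the cheque in envelope 5 | the presenter opened envelope 2, envelope 6, and envelope 7) = (1/280) / (1/56) = 1/5.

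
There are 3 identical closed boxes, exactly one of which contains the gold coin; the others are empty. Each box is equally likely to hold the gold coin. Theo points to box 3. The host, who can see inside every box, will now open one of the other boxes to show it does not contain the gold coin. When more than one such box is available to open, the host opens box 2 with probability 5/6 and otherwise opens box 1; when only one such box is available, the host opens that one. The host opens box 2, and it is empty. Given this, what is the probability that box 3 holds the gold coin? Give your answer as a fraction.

Condition on the true location of the gold coin.
If it is in box 1 (prior 1/3): only box 2 is available, probability 1; weight (1/3)·1 = 1/3.
If it is in box 2 (prior 1/3): the host opened box 2, so this case is ruled out; weight (1/3)·0 = 0.
If it is in box 3 (prior 1/3): box 2 is available, opened with probability 5/6; weight (1/3)·(5/6) = 5/18.
The weights sum to 11/18.
So P(the gold coin in box 3 | the host opened box 2) = (5/18) / (11/18) = 5/11.

5/11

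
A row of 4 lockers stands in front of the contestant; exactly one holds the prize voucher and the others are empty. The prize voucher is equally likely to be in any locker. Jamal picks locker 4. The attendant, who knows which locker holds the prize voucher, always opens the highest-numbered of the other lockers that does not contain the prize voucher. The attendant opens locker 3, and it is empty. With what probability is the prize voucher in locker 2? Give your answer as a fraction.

1/3

Consider each possible location of the prize voucher in turn.
If it is in any of lockers 1, 2, and 4 (prior 1/4 each): locker 3 is the highest-numbered option available, probability 1; weight (1/4)·1 = 1/4 each.
If it is in locker 3 (prior 1/4): the attendant opened locker 3, so this case is ruled out; weight (1/4)·0 = 0.
The weights sum to 3/4.
So P(the prize voucher in locker 2 | the attendant opened locker 3) = (1/4) / (3/4) = 1/3.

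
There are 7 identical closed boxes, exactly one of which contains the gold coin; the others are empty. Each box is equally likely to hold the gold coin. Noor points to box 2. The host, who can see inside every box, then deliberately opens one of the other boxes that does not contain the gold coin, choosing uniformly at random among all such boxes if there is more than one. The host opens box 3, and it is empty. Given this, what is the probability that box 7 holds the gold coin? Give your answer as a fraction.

6/35

Consider each possible location of the gold coin in turn.
If it is in any of boxes 1, 4, 5, 6, and 7 (prior 1/7 each): the host has 5 equally likely choices, so probability 1/5; weight (1/7)·(1/5) = 1/35 each.
If it is in box 2 (prior 1/7): the host has 6 equally likely choices, so probability 1/6; weight (1/7)·(1/6) = 1/42.
If it is in box 3 (prior 1/7): the host opened box 3, so this case is ruled out; weight (1/7)·0 = 0.
The weights sum to 1/6.
So P(the gold coin in box 7 | the host opened box 3) = (1/35) / (1/6) = 6/35.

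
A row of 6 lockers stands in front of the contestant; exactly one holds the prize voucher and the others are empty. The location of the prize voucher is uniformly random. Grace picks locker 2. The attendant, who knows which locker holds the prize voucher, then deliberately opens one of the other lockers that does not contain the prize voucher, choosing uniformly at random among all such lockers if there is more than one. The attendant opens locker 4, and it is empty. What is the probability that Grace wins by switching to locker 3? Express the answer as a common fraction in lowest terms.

Consider each possible location of the prize voucher in turn.
If it is in any of lockers 1, 3, 5, and 6 (prior 1/6 each): the attendant has 4 equally likely choices, so probability 1/4; weight (1/6)·(1/4) = 1/24 each.
If it is in locker 2 (prior 1/6): the attendant has 5 equally likely choices, so probability 1/5; weight (1/6)·(1/5) = 1/30.
If it is in locker 4 (prior 1/6): the attendant opened locker 4, so this case is ruled out; weight (1/6)·0 = 0.
The weights sum to 1/5.
So P(the prize voucher in locker 3 | the attendant opened locker 4) = (1/24) / (1/5) = 5/24.

5/24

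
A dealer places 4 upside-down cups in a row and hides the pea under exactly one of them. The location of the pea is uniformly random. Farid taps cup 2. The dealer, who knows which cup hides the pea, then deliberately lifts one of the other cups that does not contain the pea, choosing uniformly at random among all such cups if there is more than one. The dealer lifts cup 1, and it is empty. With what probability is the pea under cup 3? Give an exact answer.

Condition on the true location of the pea.
If it is under cup 1 (prior 1/4): the dealer opened cup 1, so this case is ruled out; weight (1/4)·0 = 0.
If it is under cup 2 (prior 1/4): the dealer has 3 equally likely choices, so probability 1/3; weight (1/4)·(1/3) = 1/12.
If it is under either of cups 3 and 4 (prior 1/4 each): the dealer has 2 equally likely choices, so probability 1/2; weight (1/4)·(1/2) = 1/8 each.
The weights sum to 1/3.
So P(the pea under cup 3 | the dealer opened cup 1) = (1/8) / (1/3) = 3/8.

3/8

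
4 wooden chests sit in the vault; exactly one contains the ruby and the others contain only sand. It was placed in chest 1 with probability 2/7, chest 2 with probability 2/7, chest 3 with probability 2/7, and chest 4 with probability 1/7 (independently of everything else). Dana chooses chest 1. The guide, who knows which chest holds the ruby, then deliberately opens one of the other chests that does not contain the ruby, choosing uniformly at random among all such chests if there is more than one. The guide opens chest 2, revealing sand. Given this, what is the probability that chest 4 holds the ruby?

Condition on the true location of the ruby.
If it is in chest 1 (prior 2/7): the guide has 3 equally likely choices, so probability 1/3; weight (2/7)·(1/3) = 2/21.
If it is in chest 2 (prior 2/7): the guide opened chest 2, so this case is ruled out; weight (2/7)·0 = 0.
If it is in chest 3 (prior 2/7): the guide has 2 equally likely choices, so probability 1/2; weight (2/7)·(1/2) = 1/7.
If it is in chest 4 (prior 1/7): the guide has 2 equally likely choices, so probability 1/2; weight (1/7)·(1/2) = 1/14.
The weights sum to 13/42.
So P(the ruby in chest 4 | the guide opened chest 2) = (1/14) / (13/42) = 3/13.

3/13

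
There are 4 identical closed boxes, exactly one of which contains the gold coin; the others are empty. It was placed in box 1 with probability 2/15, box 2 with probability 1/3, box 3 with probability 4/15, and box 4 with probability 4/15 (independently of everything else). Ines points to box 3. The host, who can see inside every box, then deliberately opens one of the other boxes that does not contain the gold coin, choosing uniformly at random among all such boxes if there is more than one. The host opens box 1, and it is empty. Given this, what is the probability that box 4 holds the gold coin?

Consider each possible location of the gold coin in turn.
If it is in box 1 (prior 2/15): the host opened box 1, so this case is ruled out; weight (2/15)·0 = 0.
If it is in box 2 (prior 1/3): the host has 2 equally likely choices, so probability 1/2; weight (1/3)·(1/2) = 1/6.
If it is in box 3 (prior 4/15): the host has 3 equally likely choices, so probability 1/3; weight (4/15)·(1/3) = 4/45.
If it is in box 4 (prior 4/15): the host has 2 equally likely choices, so probability 1/2; weight (4/15)·(1/2) = 2/15.
The weights sum to 7/18.
So P(the gold coin in box 4 | the host opened box 1) = (2/15) / (7/18) = 12/35.

12/35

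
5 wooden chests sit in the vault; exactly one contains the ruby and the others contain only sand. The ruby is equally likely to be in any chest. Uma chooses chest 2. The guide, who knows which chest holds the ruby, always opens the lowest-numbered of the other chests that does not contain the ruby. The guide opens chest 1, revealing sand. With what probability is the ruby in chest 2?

1/4

Consider each possible location of the ruby in turn.
If it is in chest 1 (prior 1/5): the guide opened chest 1, so this case is ruled out; weight (1/5)·0 = 0.
If it is in any of chests 2, 3, 4, and 5 (prior 1/5 each): chest 1 is the lowest-numbered option available, probability 1; weight (1/5)·1 = 1/5 each.
The weights sum to 4/5.
So P(the ruby in chest 2 | the guide opened chest 1) = (1/5) / (4/5) = 1/4.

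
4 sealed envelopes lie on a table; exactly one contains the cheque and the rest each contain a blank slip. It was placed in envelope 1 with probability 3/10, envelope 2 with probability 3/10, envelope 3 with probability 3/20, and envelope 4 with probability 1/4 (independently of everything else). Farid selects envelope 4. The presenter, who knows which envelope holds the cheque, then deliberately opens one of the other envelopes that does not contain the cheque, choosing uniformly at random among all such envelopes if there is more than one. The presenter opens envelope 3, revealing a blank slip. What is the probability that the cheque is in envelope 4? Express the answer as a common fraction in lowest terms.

Consider each possible location of the cheque in turn.
If it is in either of envelopes 1 and 2 (prior 3/10 each): the presenter has 2 equally likely choices, so probability 1/2; weight (3/10)·(1/2) = 3/20 each.
If it is in envelope 3 (prior 3/20): the presenter opened envelope 3, so this case is ruled out; weight (3/20)·0 = 0.
If it is in envelope 4 (prior 1/4): the presenter has 3 equally likely choices, so probability 1/3; weight (1/4)·(1/3) = 1/12.
The weights sum to 23/60.
So P(the cheque in envelope 4 | the presenter opened envelope 3) = (1/12) / (23/60) = 5/23.

5/23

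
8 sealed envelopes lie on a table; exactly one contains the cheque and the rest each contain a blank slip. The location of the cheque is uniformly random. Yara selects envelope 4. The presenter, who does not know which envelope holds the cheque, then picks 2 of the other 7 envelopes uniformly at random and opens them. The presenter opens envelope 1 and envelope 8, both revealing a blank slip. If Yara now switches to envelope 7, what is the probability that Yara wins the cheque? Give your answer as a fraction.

1/6

Condition on the true location of the cheque.
If it is in either of envelopes 1 and 8 (prior 1/8 each): that envelope was opened and seen not to hold the prize — ruled out; weight (1/8)·0 = 0 each.
If it is in any of envelopes 2, 3, 4, 5, 6, and 7 (prior 1/8 each): the presenter picks exactly this set with probability 1/21 regardless, and none is the prize; weight (1/8)·(1/21) = 1/168 each.
The weights sum to 1/28.
So P(the cheque in envelope 7 | the presenter opened envelope 1 and envelope 8) = (1/168) / (1/28) = 1/6.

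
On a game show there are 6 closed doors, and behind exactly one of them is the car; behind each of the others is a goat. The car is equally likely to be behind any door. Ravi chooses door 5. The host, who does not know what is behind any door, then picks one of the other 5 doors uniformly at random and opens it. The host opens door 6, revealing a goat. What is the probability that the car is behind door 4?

Consider each possible location of the car in turn.
If it is behind any of doors 1, 2, 3, 4, and 5 (prior 1/6 each): the host picks door 6 with probability 1/5 regardless, and it is not the prize; weight (1/6)·(1/5) = 1/30 each.
If it is behind door 6 (prior 1/6): the host opened door 6, so this case is ruled out; weight (1/6)·0 = 0.
The weights sum to 1/6.
So P(the car behind door 4 | the host opened door 6) = (1/30) / (1/6) = 1/5.

1/5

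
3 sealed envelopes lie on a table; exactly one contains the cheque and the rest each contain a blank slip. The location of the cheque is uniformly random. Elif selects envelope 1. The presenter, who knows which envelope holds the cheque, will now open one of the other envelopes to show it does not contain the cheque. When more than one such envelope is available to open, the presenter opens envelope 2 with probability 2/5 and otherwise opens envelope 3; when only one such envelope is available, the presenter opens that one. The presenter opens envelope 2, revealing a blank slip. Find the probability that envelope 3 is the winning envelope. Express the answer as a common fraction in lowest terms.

5/7

Condition on the true location of the cheque.
If it is in envelope 1 (prior 1/3): envelope 2 is available, opened with probability 2/5; weight (1/3)·(2/5) = 2/15.
If it is in envelope 2 (prior 1/3): the presenter opened envelope 2, so this case is ruled out; weight (1/3)·0 = 0.
If it is in envelope 3 (prior 1/3): only envelope 2 is available, probability 1; weight (1/3)·1 = 1/3.
The weights sum to 7/15.
So P(the cheque in envelope 3 | the presenter opened envelope 2) = (1/3) / (7/15) = 5/7.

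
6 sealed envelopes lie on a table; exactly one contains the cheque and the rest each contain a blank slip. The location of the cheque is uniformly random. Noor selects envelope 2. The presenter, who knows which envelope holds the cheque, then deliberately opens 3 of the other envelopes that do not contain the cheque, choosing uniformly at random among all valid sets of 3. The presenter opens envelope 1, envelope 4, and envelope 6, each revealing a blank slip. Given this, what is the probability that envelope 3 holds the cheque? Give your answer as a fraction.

5/12

Condition on the true location of the cheque.
If it is in any of envelopes 1, 4, and 6 (prior 1/6 each): that envelope was opened and seen not to hold the prize — ruled out; weight (1/6)·0 = 0 each.
If it is in envelope 2 (prior 1/6): the presenter has 10 equally likely choices, so probability 1/10; weight (1/6)·(1/10) = 1/60.
If it is in either of envelopes 3 and 5 (prior 1/6 each): the presenter has 4 equally likely choices, so probability 1/4; weight (1/6)·(1/4) = 1/24 each.
The weights sum to 1/10.
So P(the cheque in envelope 3 | the presenter opened envelope 1, envelope 4, and envelope 6) = (1/24) / (1/10) = 5/12.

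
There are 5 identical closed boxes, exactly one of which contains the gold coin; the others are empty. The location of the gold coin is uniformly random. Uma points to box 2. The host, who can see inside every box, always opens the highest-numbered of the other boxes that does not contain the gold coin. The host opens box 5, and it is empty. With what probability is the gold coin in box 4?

1/4

Apply Bayes' rule, conditioning on where the gold coin actually is.
If it is in any of boxes 1, 2, 3, and 4 (prior 1/5 each): box 5 is the highest-numbered option available, probability 1; weight (1/5)·1 = 1/5 each.
If it is in box 5 (prior 1/5): the host opened box 5, so this case is ruled out; weight (1/5)·0 = 0.
The weights sum to 4/5.
So P(the gold coin in box 4 | the host opened box 5) = (1/5) / (4/5) = 1/4.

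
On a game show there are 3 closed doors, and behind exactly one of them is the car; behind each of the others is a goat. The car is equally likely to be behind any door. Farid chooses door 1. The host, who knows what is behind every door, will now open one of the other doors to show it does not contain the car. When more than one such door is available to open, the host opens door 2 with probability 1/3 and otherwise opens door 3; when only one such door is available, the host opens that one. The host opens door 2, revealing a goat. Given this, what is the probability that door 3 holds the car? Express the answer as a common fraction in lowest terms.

Consider each possible location of the car in turn.
If it is behind door 1 (prior 1/3): door 2 is available, opened with probability 1/3; weight (1/3)·(1/3) = 1/9.
If it is behind door 2 (prior 1/3): the host opened door 2, so this case is ruled out; weight (1/3)·0 = 0.
If it is behind door 3 (prior 1/3): only door 2 is available, probability 1; weight (1/3)·1 = 1/3.
The weights sum to 4/9.
So P(the car behind door 3 | the host opened door 2) = (1/3) / (4/9) = 3/4.

3/4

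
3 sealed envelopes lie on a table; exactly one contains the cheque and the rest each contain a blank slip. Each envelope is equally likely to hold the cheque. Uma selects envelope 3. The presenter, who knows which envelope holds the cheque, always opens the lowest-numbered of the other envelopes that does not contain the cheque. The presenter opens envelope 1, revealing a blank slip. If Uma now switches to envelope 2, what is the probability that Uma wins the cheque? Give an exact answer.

1/2

Condition on the true location of the cheque.
If it is in envelope 1 (prior 1/3): the presenter opened envelope 1, so this case is ruled out; weight (1/3)·0 = 0.
If it is in either of envelopes 2 and 3 (prior 1/3 each): envelope 1 is the lowest-numbered option available, probability 1; weight (1/3)·1 = 1/3 each.
The weights sum to 2/3.
So P(the cheque in envelope 2 | the presenter opened envelope 1) = (1/3) / (2/3) = 1/2.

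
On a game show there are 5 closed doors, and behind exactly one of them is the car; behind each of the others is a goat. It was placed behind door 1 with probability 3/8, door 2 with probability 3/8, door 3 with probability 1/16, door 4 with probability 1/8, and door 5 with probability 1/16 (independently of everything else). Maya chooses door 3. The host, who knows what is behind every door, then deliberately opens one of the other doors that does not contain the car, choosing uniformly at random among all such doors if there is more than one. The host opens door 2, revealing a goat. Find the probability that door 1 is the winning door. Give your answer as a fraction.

8/13

Consider each possible location of the car in turn.
If it is behind door 1 (prior 3/8): the host has 3 equally likely choices, so probability 1/3; weight (3/8)·(1/3) = 1/8.
If it is behind door 2 (prior 3/8): the host opened door 2, so this case is ruled out; weight (3/8)·0 = 0.
If it is behind door 3 (prior 1/16): the host has 4 equally likely choices, so probability 1/4; weight (1/16)·(1/4) = 1/64.
If it is behind door 4 (prior 1/8): the host has 3 equally likely choices, so probability 1/3; weight (1/8)·(1/3) = 1/24.
If it is behind door 5 (prior 1/16): the host has 3 equally likely choices, so probability 1/3; weight (1/16)·(1/3) = 1/48.
The weights sum to 13/64.
So P(the car behind door 1 | the host opened door 2) = (1/8) / (13/64) = 8/13.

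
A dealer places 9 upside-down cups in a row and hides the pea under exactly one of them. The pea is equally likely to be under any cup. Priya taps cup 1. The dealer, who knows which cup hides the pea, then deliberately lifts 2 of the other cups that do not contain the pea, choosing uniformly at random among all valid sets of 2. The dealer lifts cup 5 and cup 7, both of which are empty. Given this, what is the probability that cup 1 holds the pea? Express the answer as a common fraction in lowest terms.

Condition on the true location of the pea.
If it is under cup 1 (prior 1/9): the dealer has 28 equally likely choices, so probability 1/28; weight (1/9)·(1/28) = 1/252.
If it is under any of cups 2, 3, 4, 6, 8, and 9 (prior 1/9 each): the dealer has 21 equally likely choices, so probability 1/21; weight (1/9)·(1/21) = 1/189 each.
If it is under either of cups 5 and 7 (prior 1/9 each): that cup was opened and seen not to hold the prize — ruled out; weight (1/9)·0 = 0 each.
The weights sum to 1/28.
So P(the pea under cup 1 | the dealer opened cup 5 and cup 7) = (1/252) / (1/28) = 1/9.

1/9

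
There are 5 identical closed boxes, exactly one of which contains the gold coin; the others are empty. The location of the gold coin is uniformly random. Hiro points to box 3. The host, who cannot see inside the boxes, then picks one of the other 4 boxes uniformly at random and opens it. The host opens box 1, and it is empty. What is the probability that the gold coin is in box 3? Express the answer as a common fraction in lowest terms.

1/4

Condition on the true location of the gold coin.
If it is in box 1 (prior 1/5): the host opened box 1, so this case is ruled out; weight (1/5)·0 = 0.
If it is in any of boxes 2, 3, 4, and 5 (prior 1/5 each): the host picks box 1 with probability 1/4 regardless, and it is not the prize; weight (1/5)·(1/4) = 1/20 each.
The weights sum to 1/5.
So P(the gold coin in box 3 | the host opened box 1) = (1/20) / (1/5) = 1/4.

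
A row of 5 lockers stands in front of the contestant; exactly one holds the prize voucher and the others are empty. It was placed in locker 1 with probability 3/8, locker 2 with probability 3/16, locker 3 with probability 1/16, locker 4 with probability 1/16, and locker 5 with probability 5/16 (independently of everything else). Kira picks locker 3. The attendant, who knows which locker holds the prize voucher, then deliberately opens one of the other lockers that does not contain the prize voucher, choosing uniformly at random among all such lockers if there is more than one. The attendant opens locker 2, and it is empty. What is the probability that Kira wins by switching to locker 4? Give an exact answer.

Condition on the true location of the prize voucher.
If it is in locker 1 (prior 3/8): the attendant has 3 equally likely choices, so probability 1/3; weight (3/8)·(1/3) = 1/8.
If it is in locker 2 (prior 3/16): the attendant opened locker 2, so this case is ruled out; weight (3/16)·0 = 0.
If it is in locker 3 (prior 1/16): the attendant has 4 equally likely choices, so probability 1/4; weight (1/16)·(1/4) = 1/64.
If it is in locker 4 (prior 1/16): the attendant has 3 equally likely choices, so probability 1/3; weight (1/16)·(1/3) = 1/48.
If it is in locker 5 (prior 5/16): the attendant has 3 equally likely choices, so probability 1/3; weight (5/16)·(1/3) = 5/48.
The weights sum to 17/64.
So P(the prize voucher in locker 4 | the attendant opened locker 2) = (1/48) / (17/64) = 4/51.

4/51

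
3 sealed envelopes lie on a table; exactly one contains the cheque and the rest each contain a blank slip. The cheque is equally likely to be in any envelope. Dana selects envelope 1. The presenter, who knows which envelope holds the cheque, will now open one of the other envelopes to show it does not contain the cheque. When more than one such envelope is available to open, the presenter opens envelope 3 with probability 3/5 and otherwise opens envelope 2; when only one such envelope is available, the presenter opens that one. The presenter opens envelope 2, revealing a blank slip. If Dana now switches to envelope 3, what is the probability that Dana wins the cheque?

5/7

Condition on the true location of the cheque.
If it is in envelope 1 (prior 1/3): envelope 3 is available but not opened, probability 2/5; weight (1/3)·(2/5) = 2/15.
If it is in envelope 2 (prior 1/3): the presenter opened envelope 2, so this case is ruled out; weight (1/3)·0 = 0.
If it is in envelope 3 (prior 1/3): only envelope 2 is available, probability 1; weight (1/3)·1 = 1/3.
The weights sum to 7/15.
So P(the cheque in envelope 3 | the presenter opened envelope 2) = (1/3) / (7/15) = 5/7.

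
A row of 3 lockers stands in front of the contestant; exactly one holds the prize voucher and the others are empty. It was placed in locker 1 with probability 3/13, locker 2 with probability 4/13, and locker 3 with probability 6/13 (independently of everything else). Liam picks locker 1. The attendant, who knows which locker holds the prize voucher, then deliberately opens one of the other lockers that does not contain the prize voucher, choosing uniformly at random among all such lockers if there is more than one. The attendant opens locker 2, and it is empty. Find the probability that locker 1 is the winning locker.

Condition on the true location of the prize voucher.
If it is in locker 1 (prior 3/13): the attendant has 2 equally likely choices, so probability 1/2; weight (3/13)·(1/2) = 3/26.
If it is in locker 2 (prior 4/13): the attendant opened locker 2, so this case is ruled out; weight (4/13)·0 = 0.
If it is in locker 3 (prior 6/13): the attendant has no choice, probability 1; weight (6/13)·1 = 6/13.
The weights sum to 15/26.
So P(the prize voucher in locker 1 | the attendant opened locker 2) = (3/26) / (15/26) = 1/5.

1/5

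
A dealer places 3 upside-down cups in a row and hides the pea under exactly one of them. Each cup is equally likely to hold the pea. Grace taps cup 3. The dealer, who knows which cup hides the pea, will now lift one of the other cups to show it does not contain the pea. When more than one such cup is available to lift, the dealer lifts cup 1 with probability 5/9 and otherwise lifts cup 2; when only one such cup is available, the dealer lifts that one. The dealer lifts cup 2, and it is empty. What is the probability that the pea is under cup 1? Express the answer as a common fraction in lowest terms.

Consider each possible location of the pea in turn.
If it is under cup 1 (prior 1/3): only cup 2 is available, probability 1; weight (1/3)·1 = 1/3.
If it is under cup 2 (prior 1/3): the dealer opened cup 2, so this case is ruled out; weight (1/3)·0 = 0.
If it is under cup 3 (prior 1/3): cup 1 is available but not opened, probability 4/9; weight (1/3)·(4/9) = 4/27.
The weights sum to 13/27.
So P(the pea under cup 1 | the dealer opened cup 2) = (1/3) / (13/27) = 9/13.

9/13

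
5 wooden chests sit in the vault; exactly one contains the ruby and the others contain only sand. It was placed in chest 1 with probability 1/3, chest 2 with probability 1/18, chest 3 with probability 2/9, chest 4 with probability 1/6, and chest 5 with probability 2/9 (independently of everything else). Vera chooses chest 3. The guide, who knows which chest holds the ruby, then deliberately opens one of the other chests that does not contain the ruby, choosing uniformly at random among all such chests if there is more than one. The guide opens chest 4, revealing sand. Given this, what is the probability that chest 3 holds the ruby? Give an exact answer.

3/14

Apply Bayes' rule, conditioning on where the ruby actually is.
If it is in chest 1 (prior 1/3): the guide has 3 equally likely choices, so probability 1/3; weight (1/3)·(1/3) = 1/9.
If it is in chest 2 (prior 1/18): the guide has 3 equally likely choices, so probability 1/3; weight (1/18)·(1/3) = 1/54.
If it is in chest 3 (prior 2/9): the guide has 4 equally likely choices, so probability 1/4; weight (2/9)·(1/4) = 1/18.
If it is in chest 4 (prior 1/6): the guide opened chest 4, so this case is ruled out; weight (1/6)·0 = 0.
If it is in chest 5 (prior 2/9): the guide has 3 equally likely choices, so probability 1/3; weight (2/9)·(1/3) = 2/27.
The weights sum to 7/27.
So P(the ruby in chest 3 | the guide opened chest 4) = (1/18) / (7/27) = 3/14.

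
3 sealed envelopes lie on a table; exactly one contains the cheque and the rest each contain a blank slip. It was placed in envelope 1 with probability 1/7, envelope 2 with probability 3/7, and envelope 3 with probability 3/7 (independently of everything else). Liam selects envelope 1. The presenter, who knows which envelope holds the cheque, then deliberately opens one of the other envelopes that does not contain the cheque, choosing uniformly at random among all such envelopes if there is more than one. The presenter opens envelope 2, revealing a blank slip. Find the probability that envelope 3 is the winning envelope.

6/7

Condition on the true location of the cheque.
If it is in envelope 1 (prior 1/7): the presenter has 2 equally likely choices, so probability 1/2; weight (1/7)·(1/2) = 1/14.
If it is in envelope 2 (prior 3/7): the presenter opened envelope 2, so this case is ruled out; weight (3/7)·0 = 0.
If it is in envelope 3 (prior 3/7): the presenter has no choice, probability 1; weight (3/7)·1 = 3/7.
The weights sum to 1/2.
So P(the cheque in envelope 3 | the presenter opened envelope 2) = (3/7) / (1/2) = 6/7.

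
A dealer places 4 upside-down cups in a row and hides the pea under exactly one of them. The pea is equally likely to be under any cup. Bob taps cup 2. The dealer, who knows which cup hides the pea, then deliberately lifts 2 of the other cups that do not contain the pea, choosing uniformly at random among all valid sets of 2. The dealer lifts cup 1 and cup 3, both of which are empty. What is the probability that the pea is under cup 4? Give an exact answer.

3/4

Consider each possible location of the pea in turn.
If it is under either of cups 1 and 3 (prior 1/4 each): that cup was opened and seen not to hold the prize — ruled out; weight (1/4)·0 = 0 each.
If it is under cup 2 (prior 1/4): the dealer has 3 equally likely choices, so probability 1/3; weight (1/4)·(1/3) = 1/12.
If it is under cup 4 (prior 1/4): the dealer has no choice, probability 1; weight (1/4)·1 = 1/4.
The weights sum to 1/3.
So P(the pea under cup 4 | the dealer opened cup 1 and cup 3) = (1/4) / (1/3) = 3/4.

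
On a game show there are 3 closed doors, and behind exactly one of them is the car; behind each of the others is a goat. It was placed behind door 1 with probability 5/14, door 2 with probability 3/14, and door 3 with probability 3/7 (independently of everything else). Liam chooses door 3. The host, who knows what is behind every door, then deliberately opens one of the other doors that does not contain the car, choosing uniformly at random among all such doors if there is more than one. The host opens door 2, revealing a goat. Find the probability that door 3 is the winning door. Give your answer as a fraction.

3/8

Condition on the true location of the car.
If it is behind door 1 (prior 5/14): the host has no choice, probability 1; weight (5/14)·1 = 5/14.
If it is behind door 2 (prior 3/14): the host opened door 2, so this case is ruled out; weight (3/14)·0 = 0.
If it is behind door 3 (prior 3/7): the host has 2 equally likely choices, so probability 1/2; weight (3/7)·(1/2) = 3/14.
The weights sum to 4/7.
So P(the car behind door 3 | the host opened door 2) = (3/14) / (4/7) = 3/8.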